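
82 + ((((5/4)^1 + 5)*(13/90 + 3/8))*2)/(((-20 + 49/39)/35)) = 144223/2064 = 69.88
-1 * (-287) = 287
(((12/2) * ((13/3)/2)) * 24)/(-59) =-312/59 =-5.29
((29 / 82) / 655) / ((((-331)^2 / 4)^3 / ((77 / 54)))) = 35728 / 953579450525106390885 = 0.00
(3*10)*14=420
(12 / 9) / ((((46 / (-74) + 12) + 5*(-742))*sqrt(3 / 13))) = -0.00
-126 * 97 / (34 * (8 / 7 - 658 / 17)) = 14259 / 1490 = 9.57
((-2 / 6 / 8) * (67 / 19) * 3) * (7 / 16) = -469 / 2432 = -0.19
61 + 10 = 71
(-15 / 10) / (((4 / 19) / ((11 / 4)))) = -627 / 32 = -19.59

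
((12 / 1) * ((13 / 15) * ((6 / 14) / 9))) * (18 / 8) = 39 / 35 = 1.11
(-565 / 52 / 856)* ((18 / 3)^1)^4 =-45765 / 2782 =-16.45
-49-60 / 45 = -50.33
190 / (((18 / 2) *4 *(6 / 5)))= 475 / 108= 4.40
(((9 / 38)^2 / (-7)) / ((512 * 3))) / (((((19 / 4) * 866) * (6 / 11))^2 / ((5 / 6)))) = -605 / 700564593799168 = -0.00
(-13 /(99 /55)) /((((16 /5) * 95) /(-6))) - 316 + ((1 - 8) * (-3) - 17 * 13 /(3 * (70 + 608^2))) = -294.86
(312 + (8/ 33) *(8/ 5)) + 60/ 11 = 52444/ 165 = 317.84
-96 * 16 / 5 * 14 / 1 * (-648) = 13934592 / 5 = 2786918.40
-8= -8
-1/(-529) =1/529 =0.00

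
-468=-468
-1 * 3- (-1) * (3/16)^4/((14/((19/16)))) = -44038653/14680064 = -3.00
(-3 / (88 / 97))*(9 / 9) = -291 / 88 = -3.31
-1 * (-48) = 48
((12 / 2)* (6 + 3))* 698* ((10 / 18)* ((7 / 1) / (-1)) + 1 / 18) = -144486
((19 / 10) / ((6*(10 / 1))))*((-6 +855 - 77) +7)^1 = 14801 / 600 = 24.67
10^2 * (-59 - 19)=-7800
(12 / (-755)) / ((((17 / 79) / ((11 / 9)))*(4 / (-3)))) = 869 / 12835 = 0.07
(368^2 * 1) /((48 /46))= 389344 /3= 129781.33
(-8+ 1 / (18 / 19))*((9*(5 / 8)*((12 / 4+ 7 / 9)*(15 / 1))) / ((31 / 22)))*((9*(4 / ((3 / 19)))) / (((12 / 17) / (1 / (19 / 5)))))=-49671875 / 372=-133526.55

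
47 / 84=0.56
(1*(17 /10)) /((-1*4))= -17 /40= -0.42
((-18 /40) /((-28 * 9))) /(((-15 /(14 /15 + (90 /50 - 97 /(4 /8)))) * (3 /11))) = 31559 /378000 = 0.08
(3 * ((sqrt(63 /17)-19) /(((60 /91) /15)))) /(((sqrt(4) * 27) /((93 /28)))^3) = -7358377 /24385536 + 387283 * sqrt(119) /138184704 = -0.27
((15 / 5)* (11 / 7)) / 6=11 / 14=0.79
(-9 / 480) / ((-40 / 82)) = 123 / 3200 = 0.04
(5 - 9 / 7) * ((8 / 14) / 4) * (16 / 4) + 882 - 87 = 39059 / 49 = 797.12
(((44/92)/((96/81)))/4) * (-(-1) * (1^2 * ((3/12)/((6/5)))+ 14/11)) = 0.15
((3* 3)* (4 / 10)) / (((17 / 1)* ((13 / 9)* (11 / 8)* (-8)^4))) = 81 / 3111680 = 0.00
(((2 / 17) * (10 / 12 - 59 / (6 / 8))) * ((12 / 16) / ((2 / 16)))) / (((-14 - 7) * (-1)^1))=-934 / 357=-2.62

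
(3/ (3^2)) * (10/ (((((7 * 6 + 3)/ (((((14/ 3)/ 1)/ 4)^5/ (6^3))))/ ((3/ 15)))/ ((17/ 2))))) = 285719/ 226748160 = 0.00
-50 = -50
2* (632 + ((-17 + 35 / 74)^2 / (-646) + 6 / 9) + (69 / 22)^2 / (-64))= 25973566058791 / 20545776768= 1264.18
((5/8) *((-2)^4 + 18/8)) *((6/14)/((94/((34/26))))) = 18615/273728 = 0.07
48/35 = 1.37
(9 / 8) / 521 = 9 / 4168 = 0.00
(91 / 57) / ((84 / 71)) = 923 / 684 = 1.35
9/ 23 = 0.39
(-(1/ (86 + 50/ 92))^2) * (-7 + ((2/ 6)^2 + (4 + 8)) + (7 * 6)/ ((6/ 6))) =-897184/ 142635249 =-0.01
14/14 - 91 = -90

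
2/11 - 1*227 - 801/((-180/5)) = -204.57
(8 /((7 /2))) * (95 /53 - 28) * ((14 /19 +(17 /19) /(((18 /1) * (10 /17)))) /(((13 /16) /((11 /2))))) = -8637728 /25935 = -333.05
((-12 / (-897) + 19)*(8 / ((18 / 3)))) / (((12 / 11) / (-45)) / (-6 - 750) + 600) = 0.04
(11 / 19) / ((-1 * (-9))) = 11 / 171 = 0.06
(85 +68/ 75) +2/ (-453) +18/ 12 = 659887/ 7550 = 87.40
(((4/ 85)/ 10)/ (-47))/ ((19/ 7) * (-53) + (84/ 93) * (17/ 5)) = 434/ 610248235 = 0.00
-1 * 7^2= -49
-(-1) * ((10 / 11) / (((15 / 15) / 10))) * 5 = 500 / 11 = 45.45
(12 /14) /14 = 3 /49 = 0.06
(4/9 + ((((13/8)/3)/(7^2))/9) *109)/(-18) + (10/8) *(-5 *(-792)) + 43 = 951220295/190512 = 4992.97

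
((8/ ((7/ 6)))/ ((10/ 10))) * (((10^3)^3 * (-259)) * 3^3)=-47952000000000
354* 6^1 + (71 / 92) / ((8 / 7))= 1563761 / 736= 2124.68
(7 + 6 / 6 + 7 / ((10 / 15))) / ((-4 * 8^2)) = -37 / 512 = -0.07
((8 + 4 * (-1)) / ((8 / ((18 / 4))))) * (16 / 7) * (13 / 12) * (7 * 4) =156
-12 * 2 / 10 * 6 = -14.40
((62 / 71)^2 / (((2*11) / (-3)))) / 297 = -1922 / 5489649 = -0.00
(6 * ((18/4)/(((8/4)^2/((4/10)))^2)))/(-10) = -27/1000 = -0.03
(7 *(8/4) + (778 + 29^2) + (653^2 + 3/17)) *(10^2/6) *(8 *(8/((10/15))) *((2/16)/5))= 291068680/17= 17121687.06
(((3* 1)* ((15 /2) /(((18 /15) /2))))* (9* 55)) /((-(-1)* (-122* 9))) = -4125 /244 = -16.91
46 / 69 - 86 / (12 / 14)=-299 / 3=-99.67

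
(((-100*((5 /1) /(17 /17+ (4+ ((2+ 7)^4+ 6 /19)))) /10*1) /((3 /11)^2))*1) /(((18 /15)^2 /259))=-18.41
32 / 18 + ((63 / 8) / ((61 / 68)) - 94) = -91621 / 1098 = -83.44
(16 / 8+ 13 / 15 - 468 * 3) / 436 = -21017 / 6540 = -3.21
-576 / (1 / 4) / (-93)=768 / 31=24.77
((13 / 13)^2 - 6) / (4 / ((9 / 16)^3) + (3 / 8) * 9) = -5832 / 30151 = -0.19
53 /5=10.60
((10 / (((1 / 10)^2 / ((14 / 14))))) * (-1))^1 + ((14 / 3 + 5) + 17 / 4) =-11833 / 12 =-986.08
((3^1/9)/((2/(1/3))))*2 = 1/9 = 0.11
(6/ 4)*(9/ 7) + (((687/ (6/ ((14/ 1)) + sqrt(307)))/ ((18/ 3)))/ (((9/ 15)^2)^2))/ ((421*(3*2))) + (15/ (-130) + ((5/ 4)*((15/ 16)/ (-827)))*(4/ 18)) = 1.83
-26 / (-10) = 13 / 5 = 2.60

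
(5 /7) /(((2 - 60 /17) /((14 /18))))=-85 /234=-0.36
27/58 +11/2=173/29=5.97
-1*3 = -3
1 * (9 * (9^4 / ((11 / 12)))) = 708588 / 11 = 64417.09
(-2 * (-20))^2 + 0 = 1600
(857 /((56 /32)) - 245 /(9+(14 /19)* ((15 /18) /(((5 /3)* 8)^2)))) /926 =88612474 /177415581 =0.50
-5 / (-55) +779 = 8570 / 11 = 779.09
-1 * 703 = -703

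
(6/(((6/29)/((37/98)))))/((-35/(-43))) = 13.45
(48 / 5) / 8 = 6 / 5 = 1.20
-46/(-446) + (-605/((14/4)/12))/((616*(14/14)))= -35668/10927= -3.26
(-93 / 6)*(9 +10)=-589 / 2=-294.50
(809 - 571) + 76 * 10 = 998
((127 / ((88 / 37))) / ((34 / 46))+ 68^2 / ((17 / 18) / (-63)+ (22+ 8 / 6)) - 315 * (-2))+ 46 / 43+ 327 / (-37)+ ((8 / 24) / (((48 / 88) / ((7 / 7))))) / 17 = 505724962140877 / 566441426232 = 892.81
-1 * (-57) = 57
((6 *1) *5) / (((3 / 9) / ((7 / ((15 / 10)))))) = 420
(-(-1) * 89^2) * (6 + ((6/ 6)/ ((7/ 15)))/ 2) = 784179/ 14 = 56012.79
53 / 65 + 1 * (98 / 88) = 5517 / 2860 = 1.93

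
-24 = -24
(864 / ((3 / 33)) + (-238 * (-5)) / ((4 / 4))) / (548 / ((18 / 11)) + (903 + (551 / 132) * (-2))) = 2117412 / 243449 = 8.70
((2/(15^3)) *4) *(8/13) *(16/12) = 256/131625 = 0.00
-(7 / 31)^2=-49 / 961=-0.05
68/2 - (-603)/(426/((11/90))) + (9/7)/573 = 194649229/5695620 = 34.18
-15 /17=-0.88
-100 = -100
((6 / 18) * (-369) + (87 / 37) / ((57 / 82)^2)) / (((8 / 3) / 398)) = -942013663 / 53428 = -17631.46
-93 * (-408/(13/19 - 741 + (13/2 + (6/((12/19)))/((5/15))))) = -80104/1489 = -53.80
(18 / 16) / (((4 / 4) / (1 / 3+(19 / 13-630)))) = -18375 / 26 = -706.73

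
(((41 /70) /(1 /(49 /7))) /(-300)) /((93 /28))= -287 /69750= -0.00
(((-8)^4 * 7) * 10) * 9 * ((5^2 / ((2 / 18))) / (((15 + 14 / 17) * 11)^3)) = 2852527104000 / 25908060079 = 110.10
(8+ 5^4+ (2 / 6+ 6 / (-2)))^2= 3575881 / 9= 397320.11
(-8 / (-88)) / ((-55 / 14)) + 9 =5431 / 605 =8.98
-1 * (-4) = 4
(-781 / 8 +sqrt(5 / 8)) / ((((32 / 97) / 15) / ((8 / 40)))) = -880.59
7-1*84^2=-7049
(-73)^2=5329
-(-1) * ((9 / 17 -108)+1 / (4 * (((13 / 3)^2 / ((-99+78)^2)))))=-1167579 / 11492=-101.60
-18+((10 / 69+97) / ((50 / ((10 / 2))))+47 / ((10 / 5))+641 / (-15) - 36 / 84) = -67493 / 2415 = -27.95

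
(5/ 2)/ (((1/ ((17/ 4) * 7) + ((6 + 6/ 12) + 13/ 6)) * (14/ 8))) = 255/ 1553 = 0.16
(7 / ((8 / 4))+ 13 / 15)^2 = 17161 / 900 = 19.07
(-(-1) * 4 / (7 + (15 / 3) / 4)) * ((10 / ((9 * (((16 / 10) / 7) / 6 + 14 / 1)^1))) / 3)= 2800 / 218889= 0.01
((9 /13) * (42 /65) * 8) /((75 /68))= 68544 /21125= 3.24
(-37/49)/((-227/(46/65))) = 1702/722995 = 0.00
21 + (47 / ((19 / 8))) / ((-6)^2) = 3685 / 171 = 21.55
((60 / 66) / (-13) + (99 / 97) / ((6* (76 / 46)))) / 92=34817 / 96986032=0.00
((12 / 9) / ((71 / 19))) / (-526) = -38 / 56019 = -0.00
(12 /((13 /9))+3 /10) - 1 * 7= 209 /130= 1.61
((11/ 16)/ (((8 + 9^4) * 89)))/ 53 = 11/ 495775568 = 0.00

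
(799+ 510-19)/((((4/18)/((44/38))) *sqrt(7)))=127710 *sqrt(7)/133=2540.52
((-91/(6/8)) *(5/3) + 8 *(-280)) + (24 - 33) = -2451.22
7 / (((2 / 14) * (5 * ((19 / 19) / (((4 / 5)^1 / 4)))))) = 1.96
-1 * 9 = -9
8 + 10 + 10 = 28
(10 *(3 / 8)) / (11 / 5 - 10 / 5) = 75 / 4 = 18.75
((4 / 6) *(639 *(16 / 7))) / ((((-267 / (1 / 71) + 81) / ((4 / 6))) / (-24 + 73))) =-7952 / 4719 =-1.69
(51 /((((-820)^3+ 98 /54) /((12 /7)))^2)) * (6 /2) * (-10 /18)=-8922960 /10859422238449637445649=-0.00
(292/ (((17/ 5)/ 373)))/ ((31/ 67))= 36486860/ 527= 69235.03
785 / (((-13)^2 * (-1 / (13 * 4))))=-3140 / 13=-241.54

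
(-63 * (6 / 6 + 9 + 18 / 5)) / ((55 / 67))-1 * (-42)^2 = -772128 / 275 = -2807.74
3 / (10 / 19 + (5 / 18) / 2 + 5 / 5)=2052 / 1139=1.80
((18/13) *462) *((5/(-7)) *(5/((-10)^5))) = 0.02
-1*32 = -32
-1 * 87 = -87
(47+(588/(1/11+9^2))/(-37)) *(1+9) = 3861800/8251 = 468.04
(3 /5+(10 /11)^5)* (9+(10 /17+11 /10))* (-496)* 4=-1772097888992 /68446675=-25890.20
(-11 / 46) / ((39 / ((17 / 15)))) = -0.01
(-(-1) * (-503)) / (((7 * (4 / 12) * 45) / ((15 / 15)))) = -503 / 105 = -4.79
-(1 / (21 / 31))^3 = -3.22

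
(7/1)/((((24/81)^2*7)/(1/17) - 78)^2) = 3720087/2425168516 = 0.00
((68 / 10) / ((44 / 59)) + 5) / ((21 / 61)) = 94733 / 2310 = 41.01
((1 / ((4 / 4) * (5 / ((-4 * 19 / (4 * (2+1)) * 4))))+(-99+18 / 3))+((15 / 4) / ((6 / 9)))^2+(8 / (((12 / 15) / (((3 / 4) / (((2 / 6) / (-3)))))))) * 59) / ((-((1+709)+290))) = 4.05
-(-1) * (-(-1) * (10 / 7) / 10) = 1 / 7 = 0.14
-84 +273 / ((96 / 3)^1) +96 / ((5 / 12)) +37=30709 / 160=191.93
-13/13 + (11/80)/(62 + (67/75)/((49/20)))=-731791/733408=-1.00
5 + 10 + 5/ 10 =31/ 2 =15.50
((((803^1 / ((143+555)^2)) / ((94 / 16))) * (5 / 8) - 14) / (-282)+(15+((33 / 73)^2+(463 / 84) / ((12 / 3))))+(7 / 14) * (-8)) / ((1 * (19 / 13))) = 79112691491137681 / 9153457477805424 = 8.64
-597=-597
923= 923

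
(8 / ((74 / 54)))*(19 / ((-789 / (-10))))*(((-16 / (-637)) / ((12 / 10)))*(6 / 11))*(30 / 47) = 32832000 / 3204700499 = 0.01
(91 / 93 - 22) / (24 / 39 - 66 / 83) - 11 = 1910983 / 18042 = 105.92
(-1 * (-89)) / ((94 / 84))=79.53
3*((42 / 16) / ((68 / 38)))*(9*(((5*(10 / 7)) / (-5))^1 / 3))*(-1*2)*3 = 7695 / 68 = 113.16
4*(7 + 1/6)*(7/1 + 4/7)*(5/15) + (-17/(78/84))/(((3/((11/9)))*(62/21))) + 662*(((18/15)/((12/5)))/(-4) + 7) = 156432559/33852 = 4621.07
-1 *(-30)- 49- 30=-49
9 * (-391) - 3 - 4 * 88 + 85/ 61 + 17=-235192/ 61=-3855.61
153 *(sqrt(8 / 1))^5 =19584 *sqrt(2) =27695.96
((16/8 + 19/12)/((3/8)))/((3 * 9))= 86/243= 0.35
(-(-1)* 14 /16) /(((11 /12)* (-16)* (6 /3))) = -21 /704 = -0.03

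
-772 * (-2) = 1544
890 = 890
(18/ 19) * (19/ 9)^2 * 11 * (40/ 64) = 1045/ 36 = 29.03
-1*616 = -616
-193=-193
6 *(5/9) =10/3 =3.33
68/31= 2.19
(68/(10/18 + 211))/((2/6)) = 27/28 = 0.96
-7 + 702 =695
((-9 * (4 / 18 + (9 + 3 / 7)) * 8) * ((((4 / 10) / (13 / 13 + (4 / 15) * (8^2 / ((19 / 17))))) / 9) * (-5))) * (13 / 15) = 2402816 / 292131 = 8.23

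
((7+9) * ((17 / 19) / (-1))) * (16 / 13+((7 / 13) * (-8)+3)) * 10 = 2720 / 247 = 11.01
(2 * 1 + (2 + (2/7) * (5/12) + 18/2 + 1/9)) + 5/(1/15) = 11117/126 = 88.23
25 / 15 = 5 / 3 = 1.67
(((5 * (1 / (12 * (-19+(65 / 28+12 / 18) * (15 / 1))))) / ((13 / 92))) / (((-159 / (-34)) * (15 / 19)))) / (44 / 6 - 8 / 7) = 1456084 / 291415995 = 0.00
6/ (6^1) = 1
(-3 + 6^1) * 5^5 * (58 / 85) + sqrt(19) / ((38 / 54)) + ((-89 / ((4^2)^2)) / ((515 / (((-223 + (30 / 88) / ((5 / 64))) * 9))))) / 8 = 27 * sqrt(19) / 19 + 252348309777 / 39446528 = 6403.42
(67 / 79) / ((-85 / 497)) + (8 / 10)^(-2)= -364909 / 107440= -3.40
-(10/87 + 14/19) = -1408/1653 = -0.85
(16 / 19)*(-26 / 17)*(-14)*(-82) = -1478.54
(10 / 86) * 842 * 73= 307330 / 43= 7147.21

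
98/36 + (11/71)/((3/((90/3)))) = 5459/1278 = 4.27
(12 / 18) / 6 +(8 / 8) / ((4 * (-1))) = -5 / 36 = -0.14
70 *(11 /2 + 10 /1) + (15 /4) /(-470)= 407957 /376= 1084.99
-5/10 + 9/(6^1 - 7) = -19/2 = -9.50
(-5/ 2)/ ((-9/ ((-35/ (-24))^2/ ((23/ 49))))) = 300125/ 238464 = 1.26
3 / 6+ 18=37 / 2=18.50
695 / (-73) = -695 / 73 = -9.52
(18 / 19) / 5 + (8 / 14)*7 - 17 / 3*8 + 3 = -10871 / 285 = -38.14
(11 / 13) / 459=11 / 5967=0.00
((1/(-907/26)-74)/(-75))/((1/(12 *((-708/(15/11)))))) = -697223296/113375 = -6149.71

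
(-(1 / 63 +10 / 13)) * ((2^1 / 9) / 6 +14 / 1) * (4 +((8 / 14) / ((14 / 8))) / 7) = -338251436 / 7584759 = -44.60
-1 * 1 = -1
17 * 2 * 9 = 306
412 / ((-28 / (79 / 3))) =-8137 / 21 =-387.48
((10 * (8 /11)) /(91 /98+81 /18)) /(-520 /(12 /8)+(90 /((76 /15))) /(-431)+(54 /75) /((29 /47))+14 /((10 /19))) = -524958000 /124974999281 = -0.00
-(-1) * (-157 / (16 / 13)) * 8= -2041 / 2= -1020.50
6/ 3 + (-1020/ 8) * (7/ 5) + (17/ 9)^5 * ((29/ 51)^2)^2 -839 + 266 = -7145622977/ 9565938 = -746.99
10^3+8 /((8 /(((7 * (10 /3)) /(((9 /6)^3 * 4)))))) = 81140 /81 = 1001.73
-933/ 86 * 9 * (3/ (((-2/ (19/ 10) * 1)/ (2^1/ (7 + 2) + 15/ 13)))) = 382.92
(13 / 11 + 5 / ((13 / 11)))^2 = 599076 / 20449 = 29.30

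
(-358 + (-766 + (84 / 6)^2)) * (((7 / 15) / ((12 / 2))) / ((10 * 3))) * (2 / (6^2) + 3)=-8932 / 1215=-7.35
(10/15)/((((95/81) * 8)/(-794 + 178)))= -4158/95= -43.77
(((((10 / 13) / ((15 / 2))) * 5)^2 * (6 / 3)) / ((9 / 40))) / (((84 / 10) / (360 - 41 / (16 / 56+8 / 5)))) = 893000000 / 9486477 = 94.13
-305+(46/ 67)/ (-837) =-17104141/ 56079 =-305.00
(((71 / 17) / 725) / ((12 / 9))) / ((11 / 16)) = 852 / 135575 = 0.01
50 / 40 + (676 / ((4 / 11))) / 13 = 577 / 4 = 144.25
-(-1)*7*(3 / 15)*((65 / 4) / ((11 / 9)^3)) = 66339 / 5324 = 12.46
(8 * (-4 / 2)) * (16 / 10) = -128 / 5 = -25.60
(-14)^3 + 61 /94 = -257875 /94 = -2743.35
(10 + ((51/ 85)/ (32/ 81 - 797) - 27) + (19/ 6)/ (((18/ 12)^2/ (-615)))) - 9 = -2588745187/ 2903625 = -891.56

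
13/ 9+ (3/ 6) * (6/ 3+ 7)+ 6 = 215/ 18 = 11.94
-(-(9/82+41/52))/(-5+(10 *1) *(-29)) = -383/125788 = -0.00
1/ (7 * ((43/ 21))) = 3/ 43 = 0.07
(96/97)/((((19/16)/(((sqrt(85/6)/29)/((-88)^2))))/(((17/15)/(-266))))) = -0.00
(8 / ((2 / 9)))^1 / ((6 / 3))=18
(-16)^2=256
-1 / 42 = -0.02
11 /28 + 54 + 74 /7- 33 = 895 /28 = 31.96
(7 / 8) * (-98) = -343 / 4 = -85.75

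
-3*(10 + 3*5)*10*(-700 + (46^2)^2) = -3357567000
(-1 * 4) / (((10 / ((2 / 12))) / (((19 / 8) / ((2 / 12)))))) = -19 / 20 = -0.95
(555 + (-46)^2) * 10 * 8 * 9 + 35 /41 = 78847955 /41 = 1923120.85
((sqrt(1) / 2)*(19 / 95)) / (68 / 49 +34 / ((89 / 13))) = 4361 / 277100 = 0.02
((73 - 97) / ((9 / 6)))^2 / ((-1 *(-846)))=128 / 423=0.30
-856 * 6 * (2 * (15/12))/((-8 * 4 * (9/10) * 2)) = 2675/12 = 222.92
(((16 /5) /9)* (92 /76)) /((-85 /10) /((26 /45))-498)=-19136 /22795155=-0.00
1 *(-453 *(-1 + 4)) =-1359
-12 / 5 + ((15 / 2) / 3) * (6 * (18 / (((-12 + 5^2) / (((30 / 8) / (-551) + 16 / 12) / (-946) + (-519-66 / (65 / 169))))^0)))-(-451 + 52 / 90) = 32311 / 45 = 718.02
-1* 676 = -676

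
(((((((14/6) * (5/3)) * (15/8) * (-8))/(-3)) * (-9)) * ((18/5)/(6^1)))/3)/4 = -8.75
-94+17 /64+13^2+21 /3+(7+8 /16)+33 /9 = 17939 /192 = 93.43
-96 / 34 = -48 / 17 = -2.82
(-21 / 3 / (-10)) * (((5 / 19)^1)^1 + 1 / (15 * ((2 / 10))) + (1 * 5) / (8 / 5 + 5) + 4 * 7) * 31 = 266259 / 418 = 636.98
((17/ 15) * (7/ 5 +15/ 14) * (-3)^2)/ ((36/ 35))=2941/ 120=24.51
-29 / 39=-0.74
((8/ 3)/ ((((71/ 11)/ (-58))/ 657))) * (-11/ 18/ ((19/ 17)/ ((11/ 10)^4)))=63756708829/ 5058750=12603.25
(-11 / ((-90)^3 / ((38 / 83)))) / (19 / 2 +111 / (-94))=9823 / 11829118500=0.00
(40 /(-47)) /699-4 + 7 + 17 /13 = 4.31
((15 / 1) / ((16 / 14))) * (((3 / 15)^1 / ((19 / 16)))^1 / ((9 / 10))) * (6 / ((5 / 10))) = 560 / 19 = 29.47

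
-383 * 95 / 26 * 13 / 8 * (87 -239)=691315 / 2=345657.50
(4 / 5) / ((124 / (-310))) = -2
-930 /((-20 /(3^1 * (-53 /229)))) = -32.29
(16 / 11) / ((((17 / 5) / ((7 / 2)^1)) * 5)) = 56 / 187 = 0.30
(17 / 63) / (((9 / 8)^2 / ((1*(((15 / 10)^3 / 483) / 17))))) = 8 / 91287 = 0.00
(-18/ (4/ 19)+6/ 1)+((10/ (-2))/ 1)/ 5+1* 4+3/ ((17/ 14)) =-2517/ 34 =-74.03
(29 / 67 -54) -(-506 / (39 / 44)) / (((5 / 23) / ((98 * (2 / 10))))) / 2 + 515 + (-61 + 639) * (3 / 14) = 26320.19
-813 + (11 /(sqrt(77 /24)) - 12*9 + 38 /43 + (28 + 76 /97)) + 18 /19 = -70562153 /79249 + 2*sqrt(462) /7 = -884.24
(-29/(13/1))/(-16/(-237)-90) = 6873/277082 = 0.02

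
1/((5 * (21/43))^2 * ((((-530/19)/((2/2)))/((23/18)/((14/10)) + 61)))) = -274056931/736249500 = -0.37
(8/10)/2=0.40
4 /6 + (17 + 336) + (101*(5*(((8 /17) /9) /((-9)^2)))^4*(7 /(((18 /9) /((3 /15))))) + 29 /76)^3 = 2038076690586337954331109744188828819242504028026793913701 /5761799919733355957518877055475152292486329939213187776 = 353.72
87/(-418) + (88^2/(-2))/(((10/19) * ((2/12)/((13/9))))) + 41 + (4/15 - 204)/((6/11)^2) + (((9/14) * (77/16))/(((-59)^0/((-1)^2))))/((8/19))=-93026347181/1444608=-64395.56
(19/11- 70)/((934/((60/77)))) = -22530/395549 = -0.06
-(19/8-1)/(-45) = 11/360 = 0.03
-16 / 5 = -3.20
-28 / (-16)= 1.75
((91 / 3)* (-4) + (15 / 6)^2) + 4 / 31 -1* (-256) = 52469 / 372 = 141.05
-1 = -1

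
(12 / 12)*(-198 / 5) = -198 / 5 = -39.60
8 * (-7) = -56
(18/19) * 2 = 1.89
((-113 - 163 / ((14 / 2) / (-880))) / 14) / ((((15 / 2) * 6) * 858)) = 10973 / 291060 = 0.04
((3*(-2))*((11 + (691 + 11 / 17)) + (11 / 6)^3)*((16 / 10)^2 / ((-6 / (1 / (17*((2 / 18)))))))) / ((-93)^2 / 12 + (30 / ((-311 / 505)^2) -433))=1150812766112 / 439472611275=2.62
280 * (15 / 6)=700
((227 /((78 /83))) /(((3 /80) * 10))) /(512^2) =0.00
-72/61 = -1.18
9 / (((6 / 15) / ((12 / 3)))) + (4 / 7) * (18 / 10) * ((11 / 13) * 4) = 42534 / 455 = 93.48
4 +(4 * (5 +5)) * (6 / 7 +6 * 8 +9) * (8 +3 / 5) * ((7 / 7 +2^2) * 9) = 895632.57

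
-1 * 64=-64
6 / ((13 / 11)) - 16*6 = -1182 / 13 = -90.92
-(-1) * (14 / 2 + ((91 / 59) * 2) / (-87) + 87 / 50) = 2234021 / 256650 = 8.70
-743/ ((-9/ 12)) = 2972/ 3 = 990.67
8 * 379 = 3032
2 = 2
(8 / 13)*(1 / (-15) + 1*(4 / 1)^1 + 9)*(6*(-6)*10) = -2865.23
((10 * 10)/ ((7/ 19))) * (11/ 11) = 1900/ 7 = 271.43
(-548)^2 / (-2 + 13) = 300304 / 11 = 27300.36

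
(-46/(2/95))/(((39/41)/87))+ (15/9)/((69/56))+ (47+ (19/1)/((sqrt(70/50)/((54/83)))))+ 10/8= -2150581097/10764+ 1026 *sqrt(35)/581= -199783.41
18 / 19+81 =1557 / 19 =81.95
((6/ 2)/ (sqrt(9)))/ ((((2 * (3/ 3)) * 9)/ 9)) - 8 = -15/ 2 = -7.50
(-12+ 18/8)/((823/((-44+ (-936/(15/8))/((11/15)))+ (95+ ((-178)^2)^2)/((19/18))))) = -3875962093185/344014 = -11266873.13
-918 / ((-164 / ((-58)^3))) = -44778204 / 41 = -1092151.32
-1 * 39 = -39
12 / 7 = 1.71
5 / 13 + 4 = 57 / 13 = 4.38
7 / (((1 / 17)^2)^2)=584647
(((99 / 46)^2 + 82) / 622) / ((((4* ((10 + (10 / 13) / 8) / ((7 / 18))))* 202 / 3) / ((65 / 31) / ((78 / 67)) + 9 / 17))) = 17560835461 / 378296041521600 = 0.00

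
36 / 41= 0.88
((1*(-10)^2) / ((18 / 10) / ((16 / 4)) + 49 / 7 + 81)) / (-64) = -0.02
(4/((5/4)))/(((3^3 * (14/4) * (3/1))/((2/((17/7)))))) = 64/6885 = 0.01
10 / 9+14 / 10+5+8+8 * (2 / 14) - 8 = 2726 / 315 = 8.65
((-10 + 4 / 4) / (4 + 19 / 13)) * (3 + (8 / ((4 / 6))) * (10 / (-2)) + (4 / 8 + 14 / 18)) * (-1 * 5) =-65195 / 142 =-459.12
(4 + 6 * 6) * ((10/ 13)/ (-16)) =-25/ 13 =-1.92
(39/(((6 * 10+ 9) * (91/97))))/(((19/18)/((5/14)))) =4365/21413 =0.20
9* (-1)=-9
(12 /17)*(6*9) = 648 /17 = 38.12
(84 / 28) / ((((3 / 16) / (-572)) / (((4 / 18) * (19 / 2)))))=-173888 / 9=-19320.89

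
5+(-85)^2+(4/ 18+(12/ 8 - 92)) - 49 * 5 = 124105/ 18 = 6894.72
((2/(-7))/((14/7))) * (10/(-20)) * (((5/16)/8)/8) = 5/14336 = 0.00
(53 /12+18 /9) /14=11 /24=0.46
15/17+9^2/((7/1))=1482/119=12.45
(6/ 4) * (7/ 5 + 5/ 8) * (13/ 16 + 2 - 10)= -5589/ 256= -21.83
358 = 358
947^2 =896809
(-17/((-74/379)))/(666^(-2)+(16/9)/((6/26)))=38619342/3417025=11.30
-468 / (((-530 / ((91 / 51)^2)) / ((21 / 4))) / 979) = 2213238027 / 153170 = 14449.55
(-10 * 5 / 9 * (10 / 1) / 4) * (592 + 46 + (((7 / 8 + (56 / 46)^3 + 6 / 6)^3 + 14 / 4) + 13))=-81187839090637839125 / 8299711464021504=-9782.01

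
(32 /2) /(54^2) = 4 /729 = 0.01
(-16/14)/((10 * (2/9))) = -18/35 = -0.51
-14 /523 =-0.03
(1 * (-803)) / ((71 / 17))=-13651 / 71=-192.27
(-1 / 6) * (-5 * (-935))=-4675 / 6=-779.17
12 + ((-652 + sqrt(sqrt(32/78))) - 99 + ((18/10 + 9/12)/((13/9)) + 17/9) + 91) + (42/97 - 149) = -179975333/226980 + 2* 39^(3/4)/39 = -792.11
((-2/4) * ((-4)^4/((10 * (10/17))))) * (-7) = 3808/25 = 152.32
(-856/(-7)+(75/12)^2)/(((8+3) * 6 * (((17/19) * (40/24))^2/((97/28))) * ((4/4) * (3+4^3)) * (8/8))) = 111669213/1964547200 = 0.06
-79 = -79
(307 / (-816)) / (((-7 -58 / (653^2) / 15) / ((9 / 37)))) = 5890840335 / 450595502192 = 0.01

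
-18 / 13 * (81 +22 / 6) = -1524 / 13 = -117.23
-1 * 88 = -88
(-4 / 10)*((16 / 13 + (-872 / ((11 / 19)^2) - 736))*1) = 10496176 / 7865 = 1334.54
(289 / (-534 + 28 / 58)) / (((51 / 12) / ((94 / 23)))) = -23171 / 44482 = -0.52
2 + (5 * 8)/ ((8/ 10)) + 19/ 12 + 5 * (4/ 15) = 659/ 12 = 54.92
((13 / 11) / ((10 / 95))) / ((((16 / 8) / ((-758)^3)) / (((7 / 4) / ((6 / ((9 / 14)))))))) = -40339994799 / 88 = -458409031.81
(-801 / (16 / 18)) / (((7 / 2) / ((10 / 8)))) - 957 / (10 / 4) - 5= -709.63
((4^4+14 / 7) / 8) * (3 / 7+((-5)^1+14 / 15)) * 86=-353159 / 35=-10090.26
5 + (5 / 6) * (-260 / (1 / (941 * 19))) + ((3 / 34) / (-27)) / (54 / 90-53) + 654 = -310516124047 / 80172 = -3873124.33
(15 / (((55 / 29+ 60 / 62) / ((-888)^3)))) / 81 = -23314968064 / 515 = -45271782.65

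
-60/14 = -30/7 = -4.29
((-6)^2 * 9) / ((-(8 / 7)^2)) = -3969 / 16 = -248.06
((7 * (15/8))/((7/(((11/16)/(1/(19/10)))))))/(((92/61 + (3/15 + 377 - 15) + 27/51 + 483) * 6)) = 98515/204470784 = 0.00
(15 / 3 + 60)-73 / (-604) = 39333 / 604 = 65.12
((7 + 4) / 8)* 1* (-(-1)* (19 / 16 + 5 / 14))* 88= 20933 / 112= 186.90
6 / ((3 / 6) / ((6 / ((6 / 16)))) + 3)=192 / 97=1.98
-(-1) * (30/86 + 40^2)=68815/43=1600.35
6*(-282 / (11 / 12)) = -20304 / 11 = -1845.82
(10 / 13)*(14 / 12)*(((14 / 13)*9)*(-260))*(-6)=176400 / 13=13569.23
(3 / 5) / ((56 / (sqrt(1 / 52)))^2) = 3 / 815360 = 0.00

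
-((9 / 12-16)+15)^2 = -1 / 16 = -0.06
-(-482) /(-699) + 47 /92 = -11491 /64308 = -0.18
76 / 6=38 / 3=12.67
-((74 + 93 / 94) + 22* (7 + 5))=-31865 / 94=-338.99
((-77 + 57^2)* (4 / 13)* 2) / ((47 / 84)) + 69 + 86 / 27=4518739 / 1269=3560.87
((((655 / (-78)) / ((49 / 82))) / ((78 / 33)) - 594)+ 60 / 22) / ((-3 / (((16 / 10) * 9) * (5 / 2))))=652814398 / 91091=7166.62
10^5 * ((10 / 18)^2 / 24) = 312500 / 243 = 1286.01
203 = 203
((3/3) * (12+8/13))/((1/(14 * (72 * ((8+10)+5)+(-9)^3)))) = 2128392/13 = 163722.46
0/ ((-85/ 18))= 0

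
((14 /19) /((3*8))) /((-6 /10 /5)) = -175 /684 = -0.26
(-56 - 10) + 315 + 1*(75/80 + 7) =256.94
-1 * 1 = -1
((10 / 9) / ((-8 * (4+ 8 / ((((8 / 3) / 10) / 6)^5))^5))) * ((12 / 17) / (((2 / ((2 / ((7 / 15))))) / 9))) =-230400 / 25460093490019123356673515732455749629327419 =-0.00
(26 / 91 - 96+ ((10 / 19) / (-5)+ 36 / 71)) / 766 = -450018 / 3616669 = -0.12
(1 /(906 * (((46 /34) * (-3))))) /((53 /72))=-0.00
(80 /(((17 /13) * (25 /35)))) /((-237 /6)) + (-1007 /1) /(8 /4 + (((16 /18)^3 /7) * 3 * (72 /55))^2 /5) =-733870828031117 /1473724216838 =-497.97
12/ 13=0.92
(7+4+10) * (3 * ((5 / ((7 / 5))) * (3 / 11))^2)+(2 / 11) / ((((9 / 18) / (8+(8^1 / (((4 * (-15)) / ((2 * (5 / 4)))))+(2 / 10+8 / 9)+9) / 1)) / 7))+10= 4381919 / 38115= 114.97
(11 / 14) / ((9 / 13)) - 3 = -235 / 126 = -1.87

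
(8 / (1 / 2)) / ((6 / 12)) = 32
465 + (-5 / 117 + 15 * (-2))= 50890 / 117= 434.96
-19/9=-2.11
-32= -32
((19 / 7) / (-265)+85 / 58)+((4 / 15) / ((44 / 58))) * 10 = 17647349 / 3550470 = 4.97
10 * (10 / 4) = 25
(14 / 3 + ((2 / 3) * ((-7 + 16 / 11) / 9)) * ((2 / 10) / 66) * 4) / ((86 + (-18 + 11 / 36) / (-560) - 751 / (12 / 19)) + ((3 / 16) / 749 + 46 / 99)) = -0.00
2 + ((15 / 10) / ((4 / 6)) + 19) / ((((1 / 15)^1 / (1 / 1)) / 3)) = 3833 / 4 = 958.25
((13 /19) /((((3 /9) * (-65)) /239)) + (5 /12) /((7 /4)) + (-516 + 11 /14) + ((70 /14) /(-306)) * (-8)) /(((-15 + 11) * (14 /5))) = 106301719 /2279088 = 46.64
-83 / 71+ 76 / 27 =3155 / 1917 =1.65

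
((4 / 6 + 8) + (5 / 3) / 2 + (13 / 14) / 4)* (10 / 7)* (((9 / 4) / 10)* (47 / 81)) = 25615 / 14112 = 1.82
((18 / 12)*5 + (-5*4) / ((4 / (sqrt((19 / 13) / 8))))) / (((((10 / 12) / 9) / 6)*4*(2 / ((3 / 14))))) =729 / 56 -243*sqrt(494) / 1456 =9.31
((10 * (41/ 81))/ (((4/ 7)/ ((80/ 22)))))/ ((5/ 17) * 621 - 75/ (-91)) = 4439890/ 25289253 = 0.18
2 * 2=4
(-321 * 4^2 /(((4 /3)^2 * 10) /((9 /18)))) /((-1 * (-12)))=-963 /80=-12.04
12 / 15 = 4 / 5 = 0.80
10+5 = 15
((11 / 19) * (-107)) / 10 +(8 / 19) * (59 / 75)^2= -5.93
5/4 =1.25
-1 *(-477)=477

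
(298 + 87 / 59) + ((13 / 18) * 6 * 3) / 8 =301.10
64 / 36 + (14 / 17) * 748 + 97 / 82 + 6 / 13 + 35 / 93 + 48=198612649 / 297414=667.80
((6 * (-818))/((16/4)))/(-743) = 1227/743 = 1.65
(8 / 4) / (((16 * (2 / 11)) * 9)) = 11 / 144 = 0.08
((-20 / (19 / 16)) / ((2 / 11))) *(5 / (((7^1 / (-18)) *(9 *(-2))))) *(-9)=79200 / 133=595.49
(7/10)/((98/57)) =57/140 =0.41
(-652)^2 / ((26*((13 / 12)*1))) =2550624 / 169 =15092.45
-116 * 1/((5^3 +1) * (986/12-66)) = -116/2037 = -0.06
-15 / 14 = -1.07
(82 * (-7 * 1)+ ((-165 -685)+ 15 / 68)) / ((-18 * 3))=96817 / 3672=26.37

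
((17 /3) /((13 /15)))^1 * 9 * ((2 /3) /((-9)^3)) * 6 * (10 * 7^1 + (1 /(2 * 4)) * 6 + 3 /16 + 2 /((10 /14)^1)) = -100283 /4212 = -23.81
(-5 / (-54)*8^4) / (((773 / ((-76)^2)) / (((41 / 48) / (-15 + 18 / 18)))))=-172.90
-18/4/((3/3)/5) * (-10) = 225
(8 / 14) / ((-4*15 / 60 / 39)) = -156 / 7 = -22.29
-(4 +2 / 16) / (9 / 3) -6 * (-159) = 7621 / 8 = 952.62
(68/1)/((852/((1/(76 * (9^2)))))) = 0.00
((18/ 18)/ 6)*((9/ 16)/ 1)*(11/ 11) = 3/ 32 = 0.09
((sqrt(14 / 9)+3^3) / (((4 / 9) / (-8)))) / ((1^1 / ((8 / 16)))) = -243- 3 * sqrt(14) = -254.22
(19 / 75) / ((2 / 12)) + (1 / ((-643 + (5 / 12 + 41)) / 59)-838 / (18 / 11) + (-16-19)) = -886349302 / 1624275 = -545.69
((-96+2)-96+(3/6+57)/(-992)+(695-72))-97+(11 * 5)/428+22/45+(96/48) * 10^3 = 22321058771/9552960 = 2336.56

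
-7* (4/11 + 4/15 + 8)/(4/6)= -4984/55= -90.62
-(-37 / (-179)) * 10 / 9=-370 / 1611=-0.23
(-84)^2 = 7056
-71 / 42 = -1.69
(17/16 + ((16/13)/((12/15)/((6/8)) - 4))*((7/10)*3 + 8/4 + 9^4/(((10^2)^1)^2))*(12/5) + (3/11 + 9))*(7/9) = 55514137/12870000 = 4.31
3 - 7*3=-18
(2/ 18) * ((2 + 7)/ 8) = 1/ 8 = 0.12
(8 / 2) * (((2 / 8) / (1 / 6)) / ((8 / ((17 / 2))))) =51 / 8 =6.38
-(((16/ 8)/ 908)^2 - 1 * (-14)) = -2885625/ 206116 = -14.00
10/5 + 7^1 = 9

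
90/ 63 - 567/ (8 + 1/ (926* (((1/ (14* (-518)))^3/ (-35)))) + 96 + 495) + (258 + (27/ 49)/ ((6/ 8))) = 28361699616081089/ 109015004816291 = 260.16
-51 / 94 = -0.54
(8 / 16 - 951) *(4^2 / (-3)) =15208 / 3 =5069.33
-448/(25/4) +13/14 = -24763/350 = -70.75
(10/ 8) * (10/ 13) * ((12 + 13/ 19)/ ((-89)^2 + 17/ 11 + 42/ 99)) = 198825/ 129160252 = 0.00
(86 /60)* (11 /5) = 473 /150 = 3.15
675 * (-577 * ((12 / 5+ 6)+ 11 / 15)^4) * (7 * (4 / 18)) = -2845680366158 / 675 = -4215822764.68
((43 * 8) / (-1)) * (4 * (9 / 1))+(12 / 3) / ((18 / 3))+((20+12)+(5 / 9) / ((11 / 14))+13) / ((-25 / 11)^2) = -2784259 / 225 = -12374.48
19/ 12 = 1.58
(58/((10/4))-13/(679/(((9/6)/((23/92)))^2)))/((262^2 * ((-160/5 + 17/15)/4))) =-229272/5395023697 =-0.00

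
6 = 6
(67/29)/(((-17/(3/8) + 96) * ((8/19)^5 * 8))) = 26194521/60817408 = 0.43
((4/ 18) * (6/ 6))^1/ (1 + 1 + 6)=1/ 36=0.03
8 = 8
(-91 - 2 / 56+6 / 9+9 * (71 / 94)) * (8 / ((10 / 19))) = -1270.28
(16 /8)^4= 16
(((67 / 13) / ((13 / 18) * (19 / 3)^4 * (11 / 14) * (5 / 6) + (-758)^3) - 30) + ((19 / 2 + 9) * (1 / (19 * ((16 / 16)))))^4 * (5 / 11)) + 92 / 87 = -39481678905287888720562589 / 1383672612247478213513424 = -28.53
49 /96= 0.51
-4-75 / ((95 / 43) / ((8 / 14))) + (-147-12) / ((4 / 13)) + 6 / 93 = -8907065 / 16492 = -540.08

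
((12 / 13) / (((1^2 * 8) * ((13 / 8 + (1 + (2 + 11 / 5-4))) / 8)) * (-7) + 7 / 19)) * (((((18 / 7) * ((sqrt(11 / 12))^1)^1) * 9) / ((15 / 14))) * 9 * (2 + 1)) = -26.56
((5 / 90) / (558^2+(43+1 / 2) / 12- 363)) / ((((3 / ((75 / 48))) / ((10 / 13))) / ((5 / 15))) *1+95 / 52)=26000 / 1355788586151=0.00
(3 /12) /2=1 /8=0.12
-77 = -77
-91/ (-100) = 91/ 100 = 0.91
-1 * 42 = -42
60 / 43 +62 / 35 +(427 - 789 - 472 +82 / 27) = -33637498 / 40635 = -827.80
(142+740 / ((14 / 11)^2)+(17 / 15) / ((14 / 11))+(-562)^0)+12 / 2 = 891889 / 1470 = 606.73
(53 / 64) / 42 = 53 / 2688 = 0.02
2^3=8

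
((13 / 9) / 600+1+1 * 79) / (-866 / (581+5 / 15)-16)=-47089417 / 10294425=-4.57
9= 9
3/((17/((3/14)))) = 9/238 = 0.04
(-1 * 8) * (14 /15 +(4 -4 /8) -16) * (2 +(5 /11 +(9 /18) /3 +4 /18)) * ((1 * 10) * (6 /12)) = 1315.56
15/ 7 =2.14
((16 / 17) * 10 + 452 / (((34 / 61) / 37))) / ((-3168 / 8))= -255121 / 3366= -75.79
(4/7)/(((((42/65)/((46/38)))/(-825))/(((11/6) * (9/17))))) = -13567125/15827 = -857.21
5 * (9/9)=5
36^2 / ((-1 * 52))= -24.92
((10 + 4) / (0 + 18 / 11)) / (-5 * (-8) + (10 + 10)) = 77 / 540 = 0.14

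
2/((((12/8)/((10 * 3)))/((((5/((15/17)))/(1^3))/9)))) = 680/27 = 25.19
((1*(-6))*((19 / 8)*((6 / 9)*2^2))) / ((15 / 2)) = -76 / 15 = -5.07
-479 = -479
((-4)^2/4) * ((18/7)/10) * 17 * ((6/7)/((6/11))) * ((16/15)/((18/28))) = 23936/525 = 45.59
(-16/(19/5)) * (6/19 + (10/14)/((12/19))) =-46180/7581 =-6.09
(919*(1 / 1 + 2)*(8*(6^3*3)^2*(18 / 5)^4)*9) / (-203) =-8750025016713216 / 126875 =-68965714417.44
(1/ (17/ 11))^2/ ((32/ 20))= 605/ 2312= 0.26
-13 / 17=-0.76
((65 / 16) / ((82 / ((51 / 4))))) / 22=3315 / 115456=0.03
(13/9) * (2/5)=26/45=0.58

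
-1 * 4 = -4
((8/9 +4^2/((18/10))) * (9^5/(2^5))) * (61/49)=4402431/196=22461.38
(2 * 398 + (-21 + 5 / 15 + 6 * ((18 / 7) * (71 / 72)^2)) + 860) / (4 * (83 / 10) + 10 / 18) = 8317695 / 170128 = 48.89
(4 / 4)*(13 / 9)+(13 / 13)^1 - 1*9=-59 / 9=-6.56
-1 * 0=0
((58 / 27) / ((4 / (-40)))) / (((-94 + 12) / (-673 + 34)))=-20590 / 123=-167.40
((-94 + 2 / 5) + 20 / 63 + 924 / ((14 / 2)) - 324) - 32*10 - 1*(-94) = -161054 / 315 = -511.28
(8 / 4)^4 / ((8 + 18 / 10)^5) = 50000 / 282475249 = 0.00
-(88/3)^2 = -7744/9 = -860.44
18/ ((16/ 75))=675/ 8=84.38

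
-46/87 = -0.53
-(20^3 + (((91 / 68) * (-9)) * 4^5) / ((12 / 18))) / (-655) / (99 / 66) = -356992 / 33405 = -10.69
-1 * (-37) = 37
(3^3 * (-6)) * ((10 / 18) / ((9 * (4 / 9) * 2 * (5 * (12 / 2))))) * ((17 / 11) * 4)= -2.32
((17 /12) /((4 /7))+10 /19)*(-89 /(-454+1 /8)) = 243949 /413934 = 0.59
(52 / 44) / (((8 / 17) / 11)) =221 / 8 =27.62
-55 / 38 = -1.45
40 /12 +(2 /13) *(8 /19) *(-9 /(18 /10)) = 2230 /741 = 3.01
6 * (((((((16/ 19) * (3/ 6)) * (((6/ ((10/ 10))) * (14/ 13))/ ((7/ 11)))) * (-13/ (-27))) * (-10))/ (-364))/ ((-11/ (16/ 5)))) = -512/ 5187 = -0.10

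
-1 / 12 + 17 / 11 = 193 / 132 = 1.46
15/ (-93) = -5/ 31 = -0.16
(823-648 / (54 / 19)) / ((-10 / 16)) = -952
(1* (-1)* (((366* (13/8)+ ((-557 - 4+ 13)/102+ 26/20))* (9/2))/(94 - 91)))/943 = -602491/641240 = -0.94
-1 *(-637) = 637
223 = 223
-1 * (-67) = 67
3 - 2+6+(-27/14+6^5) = 108935/14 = 7781.07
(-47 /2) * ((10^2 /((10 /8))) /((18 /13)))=-12220 /9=-1357.78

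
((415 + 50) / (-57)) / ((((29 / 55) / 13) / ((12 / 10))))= -241.36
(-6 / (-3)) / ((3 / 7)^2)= 98 / 9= 10.89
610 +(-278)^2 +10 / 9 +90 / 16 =5608853 / 72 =77900.74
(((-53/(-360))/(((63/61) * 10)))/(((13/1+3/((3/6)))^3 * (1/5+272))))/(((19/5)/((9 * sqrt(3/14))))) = 3233 * sqrt(42)/2503001424672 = 0.00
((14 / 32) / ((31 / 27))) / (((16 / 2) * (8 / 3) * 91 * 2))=81 / 825344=0.00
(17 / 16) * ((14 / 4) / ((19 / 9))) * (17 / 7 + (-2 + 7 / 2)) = 8415 / 1216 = 6.92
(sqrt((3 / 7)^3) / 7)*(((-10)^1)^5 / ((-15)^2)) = -17.81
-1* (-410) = 410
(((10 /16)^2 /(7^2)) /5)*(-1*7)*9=-45 /448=-0.10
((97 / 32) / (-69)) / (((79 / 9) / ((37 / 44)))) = -10767 / 2558336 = -0.00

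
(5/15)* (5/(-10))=-1/6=-0.17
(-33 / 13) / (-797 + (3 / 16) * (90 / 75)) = 1320 / 414323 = 0.00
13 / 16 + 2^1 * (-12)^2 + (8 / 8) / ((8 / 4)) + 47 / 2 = 5005 / 16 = 312.81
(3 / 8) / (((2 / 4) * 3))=1 / 4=0.25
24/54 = 4/9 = 0.44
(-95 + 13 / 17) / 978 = -267 / 2771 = -0.10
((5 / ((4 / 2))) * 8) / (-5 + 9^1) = 5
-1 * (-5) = 5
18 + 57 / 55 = 1047 / 55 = 19.04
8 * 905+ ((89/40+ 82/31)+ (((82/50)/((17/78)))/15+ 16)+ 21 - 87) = 3791960943/527000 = 7195.37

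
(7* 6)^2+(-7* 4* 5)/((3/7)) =4312/3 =1437.33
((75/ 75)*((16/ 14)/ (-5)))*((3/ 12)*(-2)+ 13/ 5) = -12/ 25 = -0.48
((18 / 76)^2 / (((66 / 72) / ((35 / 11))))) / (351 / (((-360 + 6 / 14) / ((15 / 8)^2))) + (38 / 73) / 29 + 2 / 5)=-690572174400 / 10689363285293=-0.06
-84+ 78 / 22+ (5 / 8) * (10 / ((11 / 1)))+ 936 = 37669 / 44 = 856.11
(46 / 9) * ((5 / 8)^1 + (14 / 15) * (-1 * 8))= -18883 / 540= -34.97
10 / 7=1.43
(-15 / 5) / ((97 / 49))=-147 / 97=-1.52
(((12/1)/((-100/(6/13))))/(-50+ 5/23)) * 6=2484/372125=0.01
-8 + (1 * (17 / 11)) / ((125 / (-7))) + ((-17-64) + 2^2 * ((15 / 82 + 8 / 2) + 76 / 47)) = -65.89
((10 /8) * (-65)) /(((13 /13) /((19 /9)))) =-6175 /36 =-171.53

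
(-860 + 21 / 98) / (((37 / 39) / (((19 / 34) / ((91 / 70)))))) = -3430545 / 8806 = -389.57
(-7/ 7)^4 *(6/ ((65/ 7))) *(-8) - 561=-36801/ 65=-566.17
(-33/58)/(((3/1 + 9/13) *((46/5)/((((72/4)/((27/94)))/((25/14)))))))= -47047/80040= -0.59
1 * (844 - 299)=545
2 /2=1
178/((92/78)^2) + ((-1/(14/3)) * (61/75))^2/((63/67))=522487012153/4082557500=127.98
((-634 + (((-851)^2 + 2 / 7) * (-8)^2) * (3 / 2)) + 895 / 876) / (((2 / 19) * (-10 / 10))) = -8099949618979 / 12264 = -660465559.28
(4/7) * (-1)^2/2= 2/7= 0.29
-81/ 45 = -9/ 5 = -1.80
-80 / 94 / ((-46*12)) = 5 / 3243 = 0.00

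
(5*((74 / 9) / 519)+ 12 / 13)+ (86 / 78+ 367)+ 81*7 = 56843095 / 60723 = 936.10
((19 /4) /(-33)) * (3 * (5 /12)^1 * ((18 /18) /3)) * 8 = -95 /198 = -0.48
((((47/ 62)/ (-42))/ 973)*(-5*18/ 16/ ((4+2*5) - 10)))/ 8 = 0.00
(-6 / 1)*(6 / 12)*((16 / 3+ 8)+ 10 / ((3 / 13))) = -170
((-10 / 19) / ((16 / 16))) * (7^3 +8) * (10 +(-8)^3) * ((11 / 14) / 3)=3230370 / 133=24288.50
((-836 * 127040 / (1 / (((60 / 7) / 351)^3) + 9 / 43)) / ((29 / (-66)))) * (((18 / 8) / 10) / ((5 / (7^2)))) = 590765635891200 / 76116177997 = 7761.37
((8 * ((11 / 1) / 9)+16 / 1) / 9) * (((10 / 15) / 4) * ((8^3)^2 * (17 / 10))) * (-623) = -161029292032 / 1215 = -132534396.73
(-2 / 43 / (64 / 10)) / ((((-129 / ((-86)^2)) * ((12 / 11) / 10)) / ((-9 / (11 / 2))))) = -25 / 4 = -6.25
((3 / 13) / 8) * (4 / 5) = 3 / 130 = 0.02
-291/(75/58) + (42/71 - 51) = -488921/1775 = -275.45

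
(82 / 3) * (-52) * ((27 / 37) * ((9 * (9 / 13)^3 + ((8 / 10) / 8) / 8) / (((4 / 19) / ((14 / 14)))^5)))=-7521077.28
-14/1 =-14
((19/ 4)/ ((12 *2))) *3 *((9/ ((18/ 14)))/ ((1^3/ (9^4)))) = 27269.16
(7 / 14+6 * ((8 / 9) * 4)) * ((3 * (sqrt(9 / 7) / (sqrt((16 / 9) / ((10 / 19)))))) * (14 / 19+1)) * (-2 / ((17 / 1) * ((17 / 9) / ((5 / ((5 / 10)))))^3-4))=7090800750 * sqrt(1330) / 7157674433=36.13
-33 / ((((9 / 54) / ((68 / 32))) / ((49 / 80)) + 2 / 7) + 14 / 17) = -26.67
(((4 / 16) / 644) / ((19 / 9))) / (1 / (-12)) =-27 / 12236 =-0.00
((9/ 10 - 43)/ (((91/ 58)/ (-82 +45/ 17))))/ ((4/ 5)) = 16469941/ 6188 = 2661.59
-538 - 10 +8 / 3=-1636 / 3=-545.33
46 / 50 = 23 / 25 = 0.92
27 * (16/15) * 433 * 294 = 3666297.60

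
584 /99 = 5.90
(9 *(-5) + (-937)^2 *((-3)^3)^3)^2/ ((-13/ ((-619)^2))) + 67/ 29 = -3318335144666182607508688025/ 377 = -8801949985851943255991215.00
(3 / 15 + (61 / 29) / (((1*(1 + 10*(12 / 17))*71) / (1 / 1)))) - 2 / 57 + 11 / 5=190419487 / 80393655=2.37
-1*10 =-10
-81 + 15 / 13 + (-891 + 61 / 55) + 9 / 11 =-692777 / 715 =-968.92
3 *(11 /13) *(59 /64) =1947 /832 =2.34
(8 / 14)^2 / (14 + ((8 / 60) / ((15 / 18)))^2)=5000 / 214767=0.02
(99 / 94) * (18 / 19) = 891 / 893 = 1.00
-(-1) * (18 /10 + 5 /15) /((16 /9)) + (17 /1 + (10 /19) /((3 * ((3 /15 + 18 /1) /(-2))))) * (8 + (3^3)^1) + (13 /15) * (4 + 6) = 746177 /1235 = 604.19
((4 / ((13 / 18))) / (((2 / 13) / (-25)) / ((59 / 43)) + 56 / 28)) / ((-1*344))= -13275 / 1645352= -0.01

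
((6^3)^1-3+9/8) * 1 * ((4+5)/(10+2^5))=5139/112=45.88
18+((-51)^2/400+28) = 21001/400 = 52.50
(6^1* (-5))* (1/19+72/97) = -43950/1843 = -23.85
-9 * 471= -4239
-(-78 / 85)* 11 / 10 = 429 / 425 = 1.01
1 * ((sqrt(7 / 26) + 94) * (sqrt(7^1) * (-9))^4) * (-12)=-362639592 - 1928934 * sqrt(182) / 13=-364641341.41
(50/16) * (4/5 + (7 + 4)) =295/8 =36.88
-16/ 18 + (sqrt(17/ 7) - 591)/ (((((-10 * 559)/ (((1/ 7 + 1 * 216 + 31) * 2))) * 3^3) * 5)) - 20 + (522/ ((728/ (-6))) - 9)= -11904751/ 352170 - 346 * sqrt(119)/ 3697785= -33.81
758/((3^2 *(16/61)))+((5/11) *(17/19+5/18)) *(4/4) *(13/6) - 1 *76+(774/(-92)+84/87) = 7190652113/30111048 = 238.80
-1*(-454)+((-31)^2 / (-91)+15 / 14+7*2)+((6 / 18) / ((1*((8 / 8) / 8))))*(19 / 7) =254299 / 546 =465.75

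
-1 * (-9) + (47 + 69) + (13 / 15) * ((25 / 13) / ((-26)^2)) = 253505 / 2028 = 125.00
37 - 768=-731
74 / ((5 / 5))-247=-173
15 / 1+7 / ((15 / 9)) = 19.20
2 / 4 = 1 / 2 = 0.50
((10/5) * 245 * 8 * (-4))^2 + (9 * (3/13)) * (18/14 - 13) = 22373476186/91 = 245862375.67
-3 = -3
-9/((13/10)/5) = -450/13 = -34.62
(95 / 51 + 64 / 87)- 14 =-11.40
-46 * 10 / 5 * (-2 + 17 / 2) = -598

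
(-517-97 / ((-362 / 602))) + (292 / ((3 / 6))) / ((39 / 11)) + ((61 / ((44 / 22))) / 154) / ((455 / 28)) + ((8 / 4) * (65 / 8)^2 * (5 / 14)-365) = -88498619543 / 173933760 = -508.81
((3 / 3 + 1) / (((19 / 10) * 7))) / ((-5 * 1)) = -4 / 133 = -0.03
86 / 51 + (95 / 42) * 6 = 5447 / 357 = 15.26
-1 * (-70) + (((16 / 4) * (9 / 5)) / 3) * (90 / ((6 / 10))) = 430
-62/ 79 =-0.78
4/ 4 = 1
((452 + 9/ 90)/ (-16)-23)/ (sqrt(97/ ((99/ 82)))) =-24603 * sqrt(87494)/ 1272640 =-5.72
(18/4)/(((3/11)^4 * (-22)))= -1331/36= -36.97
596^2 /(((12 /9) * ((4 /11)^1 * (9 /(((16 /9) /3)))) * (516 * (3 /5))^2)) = 0.50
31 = 31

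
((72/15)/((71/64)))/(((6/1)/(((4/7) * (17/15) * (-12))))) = -69632/12425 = -5.60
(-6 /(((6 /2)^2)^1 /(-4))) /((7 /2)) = 16 /21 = 0.76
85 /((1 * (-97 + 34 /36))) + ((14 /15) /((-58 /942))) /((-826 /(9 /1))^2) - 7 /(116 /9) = -4991196033 /3490816420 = -1.43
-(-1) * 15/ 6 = 5/ 2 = 2.50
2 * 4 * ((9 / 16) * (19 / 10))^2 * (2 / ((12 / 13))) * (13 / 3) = 549081 / 6400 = 85.79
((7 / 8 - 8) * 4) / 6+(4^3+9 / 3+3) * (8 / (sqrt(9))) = 2183 / 12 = 181.92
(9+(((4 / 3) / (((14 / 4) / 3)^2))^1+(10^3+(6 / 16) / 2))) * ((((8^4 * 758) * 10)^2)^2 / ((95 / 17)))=156381303162202072475825921327104000 / 931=167971324556608026289823800000000.00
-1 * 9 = -9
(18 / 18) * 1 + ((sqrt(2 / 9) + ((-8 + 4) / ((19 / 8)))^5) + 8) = -11269541 / 2476099 + sqrt(2) / 3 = -4.08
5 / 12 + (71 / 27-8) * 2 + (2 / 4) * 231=11359 / 108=105.18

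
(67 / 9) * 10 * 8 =5360 / 9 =595.56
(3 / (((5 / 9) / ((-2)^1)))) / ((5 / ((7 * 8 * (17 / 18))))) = -2856 / 25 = -114.24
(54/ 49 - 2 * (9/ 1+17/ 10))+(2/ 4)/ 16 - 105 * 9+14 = -7457931/ 7840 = -951.27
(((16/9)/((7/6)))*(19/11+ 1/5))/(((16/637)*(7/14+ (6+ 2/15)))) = 38584/2189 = 17.63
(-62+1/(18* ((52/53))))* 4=-57979/234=-247.77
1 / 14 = 0.07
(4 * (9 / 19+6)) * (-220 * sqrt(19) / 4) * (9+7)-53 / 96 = -432960 * sqrt(19) / 19-53 / 96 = -99328.39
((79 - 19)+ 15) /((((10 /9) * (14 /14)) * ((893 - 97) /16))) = 270 /199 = 1.36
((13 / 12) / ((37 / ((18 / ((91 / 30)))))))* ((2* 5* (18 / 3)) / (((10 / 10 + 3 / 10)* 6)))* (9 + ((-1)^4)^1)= 13.37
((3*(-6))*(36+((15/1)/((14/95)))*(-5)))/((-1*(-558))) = 6621/434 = 15.26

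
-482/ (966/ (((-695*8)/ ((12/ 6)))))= 669980/ 483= 1387.12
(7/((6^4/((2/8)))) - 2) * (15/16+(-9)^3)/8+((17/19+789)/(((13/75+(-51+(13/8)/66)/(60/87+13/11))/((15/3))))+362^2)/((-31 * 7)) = -7449777571578639025/17681817779232768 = -421.32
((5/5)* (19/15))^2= 361/225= 1.60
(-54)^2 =2916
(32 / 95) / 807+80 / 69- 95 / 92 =299123 / 2351060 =0.13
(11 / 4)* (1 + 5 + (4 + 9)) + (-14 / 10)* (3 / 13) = 13501 / 260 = 51.93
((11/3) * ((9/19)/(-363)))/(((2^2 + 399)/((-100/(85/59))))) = 1180/1431859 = 0.00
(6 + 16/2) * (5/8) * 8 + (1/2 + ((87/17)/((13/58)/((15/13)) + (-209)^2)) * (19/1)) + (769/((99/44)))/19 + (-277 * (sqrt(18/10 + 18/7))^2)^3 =-16819084853118665317441411/9473117337384750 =-1775454082.76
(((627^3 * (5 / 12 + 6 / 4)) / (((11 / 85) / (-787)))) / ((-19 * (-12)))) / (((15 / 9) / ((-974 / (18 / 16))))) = 6545955116899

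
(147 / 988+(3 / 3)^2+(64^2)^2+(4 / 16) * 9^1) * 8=33151785532 / 247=134217755.19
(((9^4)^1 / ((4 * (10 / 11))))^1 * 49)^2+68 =12505976540441 / 1600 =7816235337.78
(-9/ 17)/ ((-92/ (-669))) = -6021/ 1564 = -3.85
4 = 4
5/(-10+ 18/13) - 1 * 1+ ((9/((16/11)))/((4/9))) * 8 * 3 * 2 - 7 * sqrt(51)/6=74667/112 - 7 * sqrt(51)/6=658.34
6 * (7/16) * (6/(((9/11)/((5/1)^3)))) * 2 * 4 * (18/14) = 24750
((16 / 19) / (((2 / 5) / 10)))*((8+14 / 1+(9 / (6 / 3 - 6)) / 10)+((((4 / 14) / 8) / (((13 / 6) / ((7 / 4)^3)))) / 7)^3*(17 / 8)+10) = 29280303845045 / 43770707968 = 668.95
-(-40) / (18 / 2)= 40 / 9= 4.44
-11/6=-1.83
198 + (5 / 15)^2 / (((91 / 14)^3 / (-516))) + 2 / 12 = 197.96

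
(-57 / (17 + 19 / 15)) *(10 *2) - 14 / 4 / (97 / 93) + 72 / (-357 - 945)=-379610415 / 5767426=-65.82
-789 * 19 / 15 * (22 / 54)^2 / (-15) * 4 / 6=1209274 / 164025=7.37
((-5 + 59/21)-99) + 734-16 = 12953/21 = 616.81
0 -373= -373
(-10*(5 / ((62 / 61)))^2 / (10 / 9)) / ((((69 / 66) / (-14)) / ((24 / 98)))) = 110513700 / 154721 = 714.28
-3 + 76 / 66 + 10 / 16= -323 / 264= -1.22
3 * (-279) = -837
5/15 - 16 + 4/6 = -15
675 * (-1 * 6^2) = -24300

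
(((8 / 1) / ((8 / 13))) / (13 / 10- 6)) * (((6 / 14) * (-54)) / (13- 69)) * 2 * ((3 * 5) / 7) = -78975 / 16121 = -4.90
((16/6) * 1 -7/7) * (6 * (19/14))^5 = 1002820095/16807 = 59666.81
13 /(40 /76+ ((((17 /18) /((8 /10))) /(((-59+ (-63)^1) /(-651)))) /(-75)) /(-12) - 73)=-130178880 /725663989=-0.18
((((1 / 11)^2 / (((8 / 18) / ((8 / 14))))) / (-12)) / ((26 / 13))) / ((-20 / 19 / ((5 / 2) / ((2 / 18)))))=513 / 54208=0.01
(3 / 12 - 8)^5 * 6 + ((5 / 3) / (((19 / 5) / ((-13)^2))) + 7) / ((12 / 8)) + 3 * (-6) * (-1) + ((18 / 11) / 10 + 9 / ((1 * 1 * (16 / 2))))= -807418190057 / 4815360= -167675.56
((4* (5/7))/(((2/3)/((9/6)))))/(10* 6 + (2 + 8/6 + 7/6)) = 30/301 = 0.10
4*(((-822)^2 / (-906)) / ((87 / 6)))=-900912 / 4379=-205.73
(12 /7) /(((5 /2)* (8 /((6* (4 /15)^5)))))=2048 /2953125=0.00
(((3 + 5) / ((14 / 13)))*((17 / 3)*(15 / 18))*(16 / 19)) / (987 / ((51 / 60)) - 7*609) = -601120 / 63119007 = -0.01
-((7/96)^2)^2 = -0.00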